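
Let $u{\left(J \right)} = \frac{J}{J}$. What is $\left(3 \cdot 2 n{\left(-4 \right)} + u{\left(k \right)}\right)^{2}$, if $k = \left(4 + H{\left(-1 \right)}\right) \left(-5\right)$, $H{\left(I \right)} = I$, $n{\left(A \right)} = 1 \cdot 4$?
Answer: $625$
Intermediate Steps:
$n{\left(A \right)} = 4$
$k = -15$ ($k = \left(4 - 1\right) \left(-5\right) = 3 \left(-5\right) = -15$)
$u{\left(J \right)} = 1$
$\left(3 \cdot 2 n{\left(-4 \right)} + u{\left(k \right)}\right)^{2} = \left(3 \cdot 2 \cdot 4 + 1\right)^{2} = \left(6 \cdot 4 + 1\right)^{2} = \left(24 + 1\right)^{2} = 25^{2} = 625$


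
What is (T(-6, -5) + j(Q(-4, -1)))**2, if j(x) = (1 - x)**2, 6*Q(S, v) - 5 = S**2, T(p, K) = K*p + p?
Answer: 14641/16 ≈ 915.06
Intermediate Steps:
T(p, K) = p + K*p
Q(S, v) = 5/6 + S**2/6
(T(-6, -5) + j(Q(-4, -1)))**2 = (-6*(1 - 5) + (-1 + (5/6 + (1/6)*(-4)**2))**2)**2 = (-6*(-4) + (-1 + (5/6 + (1/6)*16))**2)**2 = (24 + (-1 + (5/6 + 8/3))**2)**2 = (24 + (-1 + 7/2)**2)**2 = (24 + (5/2)**2)**2 = (24 + 25/4)**2 = (121/4)**2 = 14641/16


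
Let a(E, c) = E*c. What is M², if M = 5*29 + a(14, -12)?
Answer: 529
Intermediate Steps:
M = -23 (M = 5*29 + 14*(-12) = 145 - 168 = -23)
M² = (-23)² = 529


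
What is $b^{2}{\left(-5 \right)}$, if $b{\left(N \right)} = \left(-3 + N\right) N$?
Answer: $1600$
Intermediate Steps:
$b{\left(N \right)} = N \left(-3 + N\right)$
$b^{2}{\left(-5 \right)} = \left(- 5 \left(-3 - 5\right)\right)^{2} = \left(\left(-5\right) \left(-8\right)\right)^{2} = 40^{2} = 1600$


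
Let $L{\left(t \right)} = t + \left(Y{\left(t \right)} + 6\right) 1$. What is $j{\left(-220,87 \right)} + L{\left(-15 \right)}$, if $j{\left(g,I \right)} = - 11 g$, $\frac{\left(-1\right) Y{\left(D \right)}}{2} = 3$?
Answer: $2405$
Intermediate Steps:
$Y{\left(D \right)} = -6$ ($Y{\left(D \right)} = \left(-2\right) 3 = -6$)
$L{\left(t \right)} = t$ ($L{\left(t \right)} = t + \left(-6 + 6\right) 1 = t + 0 \cdot 1 = t + 0 = t$)
$j{\left(-220,87 \right)} + L{\left(-15 \right)} = \left(-11\right) \left(-220\right) - 15 = 2420 - 15 = 2405$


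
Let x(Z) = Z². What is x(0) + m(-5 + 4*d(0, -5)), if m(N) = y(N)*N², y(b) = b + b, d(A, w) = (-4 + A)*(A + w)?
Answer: 843750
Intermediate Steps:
y(b) = 2*b
m(N) = 2*N³ (m(N) = (2*N)*N² = 2*N³)
x(0) + m(-5 + 4*d(0, -5)) = 0² + 2*(-5 + 4*(0² - 4*0 - 4*(-5) + 0*(-5)))³ = 0 + 2*(-5 + 4*(0 + 0 + 20 + 0))³ = 0 + 2*(-5 + 4*20)³ = 0 + 2*(-5 + 80)³ = 0 + 2*75³ = 0 + 2*421875 = 0 + 843750 = 843750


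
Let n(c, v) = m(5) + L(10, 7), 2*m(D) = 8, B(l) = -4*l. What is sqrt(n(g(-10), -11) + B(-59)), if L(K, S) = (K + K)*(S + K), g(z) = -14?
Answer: 2*sqrt(145) ≈ 24.083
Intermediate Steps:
L(K, S) = 2*K*(K + S) (L(K, S) = (2*K)*(K + S) = 2*K*(K + S))
m(D) = 4 (m(D) = (1/2)*8 = 4)
n(c, v) = 344 (n(c, v) = 4 + 2*10*(10 + 7) = 4 + 2*10*17 = 4 + 340 = 344)
sqrt(n(g(-10), -11) + B(-59)) = sqrt(344 - 4*(-59)) = sqrt(344 + 236) = sqrt(580) = 2*sqrt(145)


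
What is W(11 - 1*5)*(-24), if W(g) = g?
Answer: -144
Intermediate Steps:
W(11 - 1*5)*(-24) = (11 - 1*5)*(-24) = (11 - 5)*(-24) = 6*(-24) = -144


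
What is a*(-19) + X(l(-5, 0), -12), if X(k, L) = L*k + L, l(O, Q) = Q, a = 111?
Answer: -2121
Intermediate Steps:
X(k, L) = L + L*k
a*(-19) + X(l(-5, 0), -12) = 111*(-19) - 12*(1 + 0) = -2109 - 12*1 = -2109 - 12 = -2121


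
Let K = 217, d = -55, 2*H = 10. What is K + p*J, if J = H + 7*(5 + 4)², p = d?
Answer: -31243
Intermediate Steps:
H = 5 (H = (½)*10 = 5)
p = -55
J = 572 (J = 5 + 7*(5 + 4)² = 5 + 7*9² = 5 + 7*81 = 5 + 567 = 572)
K + p*J = 217 - 55*572 = 217 - 31460 = -31243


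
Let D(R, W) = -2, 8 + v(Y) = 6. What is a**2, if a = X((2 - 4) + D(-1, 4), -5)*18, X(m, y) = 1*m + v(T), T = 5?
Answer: 11664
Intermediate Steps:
v(Y) = -2 (v(Y) = -8 + 6 = -2)
X(m, y) = -2 + m (X(m, y) = 1*m - 2 = m - 2 = -2 + m)
a = -108 (a = (-2 + ((2 - 4) - 2))*18 = (-2 + (-2 - 2))*18 = (-2 - 4)*18 = -6*18 = -108)
a**2 = (-108)**2 = 11664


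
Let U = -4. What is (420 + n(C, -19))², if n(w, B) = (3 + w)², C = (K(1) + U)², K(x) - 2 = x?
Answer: 190096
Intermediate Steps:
K(x) = 2 + x
C = 1 (C = ((2 + 1) - 4)² = (3 - 4)² = (-1)² = 1)
(420 + n(C, -19))² = (420 + (3 + 1)²)² = (420 + 4²)² = (420 + 16)² = 436² = 190096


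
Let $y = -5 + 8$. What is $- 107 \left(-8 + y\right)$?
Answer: $535$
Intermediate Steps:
$y = 3$
$- 107 \left(-8 + y\right) = - 107 \left(-8 + 3\right) = \left(-107\right) \left(-5\right) = 535$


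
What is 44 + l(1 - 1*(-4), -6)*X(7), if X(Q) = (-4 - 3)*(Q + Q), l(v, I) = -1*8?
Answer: 828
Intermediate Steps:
l(v, I) = -8
X(Q) = -14*Q
44 + l(1 - 1*(-4), -6)*X(7) = 44 - (-112)*7 = 44 - 8*(-98) = 44 + 784 = 828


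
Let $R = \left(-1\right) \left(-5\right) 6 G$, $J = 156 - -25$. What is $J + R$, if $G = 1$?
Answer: $211$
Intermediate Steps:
$J = 181$ ($J = 156 + 25 = 181$)
$R = 30$ ($R = \left(-1\right) \left(-5\right) 6 \cdot 1 = 5 \cdot 6 \cdot 1 = 30 \cdot 1 = 30$)
$J + R = 181 + 30 = 211$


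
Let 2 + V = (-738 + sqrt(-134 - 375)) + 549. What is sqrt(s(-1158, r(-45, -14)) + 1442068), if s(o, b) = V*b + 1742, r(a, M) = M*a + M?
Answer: sqrt(1326154 + 616*I*sqrt(509)) ≈ 1151.6 + 6.034*I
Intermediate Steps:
V = -191 + I*sqrt(509) (V = -2 + ((-738 + sqrt(-134 - 375)) + 549) = -2 + ((-738 + sqrt(-509)) + 549) = -2 + ((-738 + I*sqrt(509)) + 549) = -2 + (-189 + I*sqrt(509)) = -191 + I*sqrt(509) ≈ -191.0 + 22.561*I)
r(a, M) = M + M*a
s(o, b) = 1742 + b*(-191 + I*sqrt(509)) (s(o, b) = (-191 + I*sqrt(509))*b + 1742 = b*(-191 + I*sqrt(509)) + 1742 = 1742 + b*(-191 + I*sqrt(509)))
sqrt(s(-1158, r(-45, -14)) + 1442068) = sqrt((1742 - (-14*(1 - 45))*(191 - I*sqrt(509))) + 1442068) = sqrt((1742 - (-14*(-44))*(191 - I*sqrt(509))) + 1442068) = sqrt((1742 - 1*616*(191 - I*sqrt(509))) + 1442068) = sqrt((1742 + (-117656 + 616*I*sqrt(509))) + 1442068) = sqrt((-115914 + 616*I*sqrt(509)) + 1442068) = sqrt(1326154 + 616*I*sqrt(509))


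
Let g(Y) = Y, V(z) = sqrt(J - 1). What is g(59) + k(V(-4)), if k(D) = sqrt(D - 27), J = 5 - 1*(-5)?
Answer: 59 + 2*I*sqrt(6) ≈ 59.0 + 4.899*I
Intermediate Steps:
J = 10 (J = 5 + 5 = 10)
V(z) = 3 (V(z) = sqrt(10 - 1) = sqrt(9) = 3)
k(D) = sqrt(-27 + D)
g(59) + k(V(-4)) = 59 + sqrt(-27 + 3) = 59 + sqrt(-24) = 59 + 2*I*sqrt(6)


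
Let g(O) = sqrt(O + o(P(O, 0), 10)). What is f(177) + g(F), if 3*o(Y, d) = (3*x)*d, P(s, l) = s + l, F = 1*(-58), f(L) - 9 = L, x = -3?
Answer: 186 + 2*I*sqrt(22) ≈ 186.0 + 9.3808*I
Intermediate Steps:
f(L) = 9 + L
F = -58
P(s, l) = l + s
o(Y, d) = -3*d (o(Y, d) = ((3*(-3))*d)/3 = (-9*d)/3 = -3*d)
g(O) = sqrt(-30 + O) (g(O) = sqrt(O - 3*10) = sqrt(O - 30) = sqrt(-30 + O))
f(177) + g(F) = (9 + 177) + sqrt(-30 - 58) = 186 + sqrt(-88) = 186 + 2*I*sqrt(22)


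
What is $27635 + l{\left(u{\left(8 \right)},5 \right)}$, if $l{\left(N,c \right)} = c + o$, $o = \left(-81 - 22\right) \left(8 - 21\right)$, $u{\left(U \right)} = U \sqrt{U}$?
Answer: $28979$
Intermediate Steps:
$u{\left(U \right)} = U^{\frac{3}{2}}$
$o = 1339$ ($o = \left(-103\right) \left(-13\right) = 1339$)
$l{\left(N,c \right)} = 1339 + c$ ($l{\left(N,c \right)} = c + 1339 = 1339 + c$)
$27635 + l{\left(u{\left(8 \right)},5 \right)} = 27635 + \left(1339 + 5\right) = 27635 + 1344 = 28979$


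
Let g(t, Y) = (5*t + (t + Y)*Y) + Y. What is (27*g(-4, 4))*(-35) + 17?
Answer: 15137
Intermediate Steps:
g(t, Y) = Y + 5*t + Y*(Y + t) (g(t, Y) = (5*t + (Y + t)*Y) + Y = (5*t + Y*(Y + t)) + Y = Y + 5*t + Y*(Y + t))
(27*g(-4, 4))*(-35) + 17 = (27*(4 + 4**2 + 5*(-4) + 4*(-4)))*(-35) + 17 = (27*(4 + 16 - 20 - 16))*(-35) + 17 = (27*(-16))*(-35) + 17 = -432*(-35) + 17 = 15120 + 17 = 15137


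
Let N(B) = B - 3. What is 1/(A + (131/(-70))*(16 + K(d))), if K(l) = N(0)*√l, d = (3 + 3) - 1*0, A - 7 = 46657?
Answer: 38084480/1776033662127 - 4585*√6/1776033662127 ≈ 2.1437e-5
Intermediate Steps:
A = 46664 (A = 7 + 46657 = 46664)
N(B) = -3 + B
d = 6 (d = 6 + 0 = 6)
K(l) = -3*√l (K(l) = (-3 + 0)*√l = -3*√l)
1/(A + (131/(-70))*(16 + K(d))) = 1/(46664 + (131/(-70))*(16 - 3*√6)) = 1/(46664 + (131*(-1/70))*(16 - 3*√6)) = 1/(46664 - 131*(16 - 3*√6)/70) = 1/(46664 + (-1048/35 + 393*√6/70)) = 1/(1632192/35 + 393*√6/70)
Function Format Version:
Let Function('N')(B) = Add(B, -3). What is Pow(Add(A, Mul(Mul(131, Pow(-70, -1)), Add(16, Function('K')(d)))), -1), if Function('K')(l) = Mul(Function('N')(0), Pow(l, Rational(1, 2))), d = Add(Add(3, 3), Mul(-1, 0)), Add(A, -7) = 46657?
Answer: Add(Rational(38084480, 1776033662127), Mul(Rational(-4585, 1776033662127), Pow(6, Rational(1, 2)))) ≈ 2.1437e-5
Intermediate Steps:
A = 46664 (A = Add(7, 46657) = 46664)
Function('N')(B) = Add(-3, B)
d = 6 (d = Add(6, 0) = 6)
Function('K')(l) = Mul(-3, Pow(l, Rational(1, 2))) (Function('K')(l) = Mul(Add(-3, 0), Pow(l, Rational(1, 2))) = Mul(-3, Pow(l, Rational(1, 2))))
Pow(Add(A, Mul(Mul(131, Pow(-70, -1)), Add(16, Function('K')(d)))), -1) = Pow(Add(46664, Mul(Mul(131, Pow(-70, -1)), Add(16, Mul(-3, Pow(6, Rational(1, 2)))))), -1) = Pow(Add(46664, Mul(Mul(131, Rational(-1, 70)), Add(16, Mul(-3, Pow(6, Rational(1, 2)))))), -1) = Pow(Add(46664, Mul(Rational(-131, 70), Add(16, Mul(-3, Pow(6, Rational(1, 2)))))), -1) = Pow(Add(46664, Add(Rational(-1048, 35), Mul(Rational(393, 70), Pow(6, Rational(1, 2))))), -1) = Pow(Add(Rational(1632192, 35), Mul(Rational(393, 70), Pow(6, Rational(1, 2)))), -1)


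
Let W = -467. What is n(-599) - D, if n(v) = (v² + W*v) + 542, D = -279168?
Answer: 918244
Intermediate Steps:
n(v) = 542 + v² - 467*v (n(v) = (v² - 467*v) + 542 = 542 + v² - 467*v)
n(-599) - D = (542 + (-599)² - 467*(-599)) - 1*(-279168) = (542 + 358801 + 279733) + 279168 = 639076 + 279168 = 918244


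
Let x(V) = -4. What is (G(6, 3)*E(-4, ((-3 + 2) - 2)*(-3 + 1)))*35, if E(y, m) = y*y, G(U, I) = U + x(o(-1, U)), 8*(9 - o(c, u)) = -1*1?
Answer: 1120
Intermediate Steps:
o(c, u) = 73/8 (o(c, u) = 9 - (-1)/8 = 9 - ⅛*(-1) = 9 + ⅛ = 73/8)
G(U, I) = -4 + U (G(U, I) = U - 4 = -4 + U)
E(y, m) = y²
(G(6, 3)*E(-4, ((-3 + 2) - 2)*(-3 + 1)))*35 = ((-4 + 6)*(-4)²)*35 = (2*16)*35 = 32*35 = 1120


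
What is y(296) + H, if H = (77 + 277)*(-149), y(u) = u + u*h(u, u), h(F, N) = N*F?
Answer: 25881886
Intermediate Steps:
h(F, N) = F*N
y(u) = u + u**3 (y(u) = u + u*(u*u) = u + u*u**2 = u + u**3)
H = -52746 (H = 354*(-149) = -52746)
y(296) + H = (296 + 296**3) - 52746 = (296 + 25934336) - 52746 = 25934632 - 52746 = 25881886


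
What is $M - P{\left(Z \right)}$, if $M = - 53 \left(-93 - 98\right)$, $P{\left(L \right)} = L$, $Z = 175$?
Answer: $9948$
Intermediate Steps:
$M = 10123$ ($M = \left(-53\right) \left(-191\right) = 10123$)
$M - P{\left(Z \right)} = 10123 - 175 = 9948$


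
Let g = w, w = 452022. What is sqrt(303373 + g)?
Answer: sqrt(755395) ≈ 869.13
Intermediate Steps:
g = 452022
sqrt(303373 + g) = sqrt(303373 + 452022) = sqrt(755395)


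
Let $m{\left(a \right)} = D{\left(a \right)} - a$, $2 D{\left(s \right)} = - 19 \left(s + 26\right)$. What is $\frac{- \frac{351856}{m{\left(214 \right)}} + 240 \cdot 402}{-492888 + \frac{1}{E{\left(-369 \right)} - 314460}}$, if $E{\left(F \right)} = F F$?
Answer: $- \frac{21482620323912}{109588152578711} \approx -0.19603$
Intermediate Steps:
$E{\left(F \right)} = F^{2}$
$D{\left(s \right)} = -247 - \frac{19 s}{2}$ ($D{\left(s \right)} = \frac{\left(-19\right) \left(s + 26\right)}{2} = \frac{\left(-19\right) \left(26 + s\right)}{2} = \frac{-494 - 19 s}{2} = -247 - \frac{19 s}{2}$)
$m{\left(a \right)} = -247 - \frac{21 a}{2}$ ($m{\left(a \right)} = \left(-247 - \frac{19 a}{2}\right) - a = -247 - \frac{21 a}{2}$)
$\frac{- \frac{351856}{m{\left(214 \right)}} + 240 \cdot 402}{-492888 + \frac{1}{E{\left(-369 \right)} - 314460}} = \frac{- \frac{351856}{-247 - 2247} + 240 \cdot 402}{-492888 + \frac{1}{\left(-369\right)^{2} - 314460}} = \frac{- \frac{351856}{-247 - 2247} + 96480}{-492888 + \frac{1}{136161 - 314460}} = \frac{- \frac{351856}{-2494} + 96480}{-492888 + \frac{1}{-178299}} = \frac{\left(-351856\right) \left(- \frac{1}{2494}\right) + 96480}{-492888 - \frac{1}{178299}} = \frac{\frac{175928}{1247} + 96480}{- \frac{87881437513}{178299}} = \frac{120486488}{1247} \left(- \frac{178299}{87881437513}\right) = - \frac{21482620323912}{109588152578711}$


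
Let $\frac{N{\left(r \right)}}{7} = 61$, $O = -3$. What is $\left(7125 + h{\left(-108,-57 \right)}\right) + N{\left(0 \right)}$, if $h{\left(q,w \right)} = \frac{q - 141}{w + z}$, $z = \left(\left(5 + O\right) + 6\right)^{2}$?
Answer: $\frac{52615}{7} \approx 7516.4$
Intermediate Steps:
$z = 64$ ($z = \left(\left(5 - 3\right) + 6\right)^{2} = \left(2 + 6\right)^{2} = 8^{2} = 64$)
$h{\left(q,w \right)} = \frac{-141 + q}{64 + w}$ ($h{\left(q,w \right)} = \frac{q - 141}{w + 64} = \frac{-141 + q}{64 + w}$)
$N{\left(r \right)} = 427$ ($N{\left(r \right)} = 7 \cdot 61 = 427$)
$\left(7125 + h{\left(-108,-57 \right)}\right) + N{\left(0 \right)} = \left(7125 + \frac{-141 - 108}{64 - 57}\right) + 427 = \left(7125 + \frac{1}{7} \left(-249\right)\right) + 427 = \left(7125 - \frac{249}{7}\right) + 427 = \frac{49626}{7} + 427 = \frac{52615}{7}$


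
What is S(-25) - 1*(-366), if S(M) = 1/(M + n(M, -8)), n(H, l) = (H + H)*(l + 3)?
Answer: 82351/225 ≈ 366.00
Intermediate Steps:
n(H, l) = 2*H*(3 + l) (n(H, l) = (2*H)*(3 + l) = 2*H*(3 + l))
S(M) = -1/(9*M) (S(M) = 1/(M + 2*M*(3 - 8)) = 1/(M + 2*M*(-5)) = 1/(M - 10*M) = 1/(-9*M) = -1/(9*M))
S(-25) - 1*(-366) = -⅑/(-25) - 1*(-366) = -⅑*(-1/25) + 366 = 1/225 + 366 = 82351/225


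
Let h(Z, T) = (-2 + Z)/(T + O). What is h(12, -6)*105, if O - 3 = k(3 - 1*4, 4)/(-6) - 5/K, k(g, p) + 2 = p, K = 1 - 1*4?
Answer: -630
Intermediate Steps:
K = -3 (K = 1 - 4 = -3)
k(g, p) = -2 + p
O = 13/3 (O = 3 + ((-2 + 4)/(-6) - 5/(-3)) = 3 + (2*(-1/6) - 5*(-1/3)) = 3 + (-1/3 + 5/3) = 3 + 4/3 = 13/3 ≈ 4.3333)
h(Z, T) = (-2 + Z)/(13/3 + T) (h(Z, T) = (-2 + Z)/(T + 13/3) = (-2 + Z)/(13/3 + T))
h(12, -6)*105 = (3*(-2 + 12)/(13 + 3*(-6)))*105 = (3*10/(13 - 18))*105 = (3*10/(-5))*105 = (3*(-1/5)*10)*105 = -6*105 = -630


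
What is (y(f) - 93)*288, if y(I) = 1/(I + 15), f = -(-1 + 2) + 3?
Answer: -455040/17 ≈ -26767.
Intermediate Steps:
f = 2 (f = -1*1 + 3 = -1 + 3 = 2)
y(I) = 1/(15 + I)
(y(f) - 93)*288 = (1/(15 + 2) - 93)*288 = (1/17 - 93)*288 = -1580/17*288 = -455040/17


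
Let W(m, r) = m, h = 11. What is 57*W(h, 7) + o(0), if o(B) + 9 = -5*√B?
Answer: 618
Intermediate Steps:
o(B) = -9 - 5*√B
57*W(h, 7) + o(0) = 57*11 + (-9 - 5*√0) = 627 + (-9 - 5*0) = 627 + (-9 + 0) = 627 - 9 = 618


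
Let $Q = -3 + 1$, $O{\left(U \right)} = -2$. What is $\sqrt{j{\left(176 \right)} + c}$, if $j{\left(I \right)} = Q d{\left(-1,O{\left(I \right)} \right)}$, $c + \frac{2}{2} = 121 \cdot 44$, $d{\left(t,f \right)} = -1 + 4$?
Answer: $\sqrt{5317} \approx 72.918$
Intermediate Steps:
$Q = -2$
$d{\left(t,f \right)} = 3$
$c = 5323$ ($c = -1 + 121 \cdot 44 = -1 + 5324 = 5323$)
$j{\left(I \right)} = -6$ ($j{\left(I \right)} = \left(-2\right) 3 = -6$)
$\sqrt{j{\left(176 \right)} + c} = \sqrt{-6 + 5323} = \sqrt{5317}$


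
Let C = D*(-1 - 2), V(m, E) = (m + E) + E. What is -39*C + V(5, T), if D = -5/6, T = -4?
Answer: -201/2 ≈ -100.50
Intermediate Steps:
D = -⅚ (D = -5*⅙ = -⅚ ≈ -0.83333)
V(m, E) = m + 2*E (V(m, E) = (E + m) + E = m + 2*E)
C = 5/2 (C = -5*(-1 - 2)/6 = -⅚*(-3) = 5/2 ≈ 2.5000)
-39*C + V(5, T) = -39*5/2 + (5 + 2*(-4)) = -195/2 + (5 - 8) = -195/2 - 3 = -201/2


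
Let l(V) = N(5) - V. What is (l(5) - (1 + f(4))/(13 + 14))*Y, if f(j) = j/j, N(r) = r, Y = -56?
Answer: 112/27 ≈ 4.1481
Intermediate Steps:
f(j) = 1
l(V) = 5 - V
(l(5) - (1 + f(4))/(13 + 14))*Y = ((5 - 1*5) - (1 + 1)/(13 + 14))*(-56) = ((5 - 5) - 2/27)*(-56) = (0 - 2/27)*(-56) = -2/27*(-56) = 112/27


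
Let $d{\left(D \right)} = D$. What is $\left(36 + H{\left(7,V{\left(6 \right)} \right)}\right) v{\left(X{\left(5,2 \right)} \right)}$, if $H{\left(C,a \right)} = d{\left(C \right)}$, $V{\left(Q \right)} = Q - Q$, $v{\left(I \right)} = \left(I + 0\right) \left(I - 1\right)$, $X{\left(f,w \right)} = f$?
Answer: $860$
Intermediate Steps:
$v{\left(I \right)} = I \left(-1 + I\right)$
$V{\left(Q \right)} = 0$
$H{\left(C,a \right)} = C$
$\left(36 + H{\left(7,V{\left(6 \right)} \right)}\right) v{\left(X{\left(5,2 \right)} \right)} = \left(36 + 7\right) 5 \left(-1 + 5\right) = 43 \cdot 5 \cdot 4 = 43 \cdot 20 = 860$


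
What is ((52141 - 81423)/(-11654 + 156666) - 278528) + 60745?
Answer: -15790588839/72506 ≈ -2.1778e+5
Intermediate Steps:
((52141 - 81423)/(-11654 + 156666) - 278528) + 60745 = (-29282/145012 - 278528) + 60745 = (-29282*1/145012 - 278528) + 60745 = (-14641/72506 - 278528) + 60745 = -20194965809/72506 + 60745 = -15790588839/72506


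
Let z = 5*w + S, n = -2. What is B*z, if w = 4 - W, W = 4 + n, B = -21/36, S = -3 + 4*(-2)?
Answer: 7/12 ≈ 0.58333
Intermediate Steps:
S = -11 (S = -3 - 8 = -11)
B = -7/12 (B = -21*1/36 = -7/12 ≈ -0.58333)
W = 2 (W = 4 - 2 = 2)
w = 2 (w = 4 - 1*2 = 4 - 2 = 2)
z = -1 (z = 5*2 - 11 = 10 - 11 = -1)
B*z = -7/12*(-1) = 7/12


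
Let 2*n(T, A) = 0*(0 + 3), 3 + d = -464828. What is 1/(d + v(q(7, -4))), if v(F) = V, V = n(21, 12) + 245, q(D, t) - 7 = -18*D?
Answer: -1/464586 ≈ -2.1525e-6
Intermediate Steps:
d = -464831 (d = -3 - 464828 = -464831)
q(D, t) = 7 - 18*D
n(T, A) = 0 (n(T, A) = (0*(0 + 3))/2 = (0*3)/2 = (½)*0 = 0)
V = 245 (V = 0 + 245 = 245)
v(F) = 245
1/(d + v(q(7, -4))) = 1/(-464831 + 245) = 1/(-464586) = -1/464586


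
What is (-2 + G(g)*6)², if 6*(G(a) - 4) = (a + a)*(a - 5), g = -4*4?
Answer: 481636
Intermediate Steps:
g = -16
G(a) = 4 + a*(-5 + a)/3 (G(a) = 4 + ((a + a)*(a - 5))/6 = 4 + ((2*a)*(-5 + a))/6 = 4 + (2*a*(-5 + a))/6 = 4 + a*(-5 + a)/3)
(-2 + G(g)*6)² = (-2 + (4 - 5/3*(-16) + (⅓)*(-16)²)*6)² = (-2 + (4 + 80/3 + (⅓)*256)*6)² = (-2 + (4 + 80/3 + 256/3)*6)² = (-2 + 116*6)² = (-2 + 696)² = 694² = 481636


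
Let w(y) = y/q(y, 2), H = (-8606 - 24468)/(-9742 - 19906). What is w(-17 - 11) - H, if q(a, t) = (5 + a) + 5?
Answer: 58703/133416 ≈ 0.44000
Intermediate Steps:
q(a, t) = 10 + a
H = 16537/14824 (H = -33074/(-29648) = -33074*(-1/29648) = 16537/14824 ≈ 1.1156)
w(y) = y/(10 + y)
w(-17 - 11) - H = (-17 - 11)/(10 + (-17 - 11)) - 1*16537/14824 = -28/(10 - 28) - 16537/14824 = -28/(-18) - 16537/14824 = -28*(-1/18) - 16537/14824 = 14/9 - 16537/14824 = 58703/133416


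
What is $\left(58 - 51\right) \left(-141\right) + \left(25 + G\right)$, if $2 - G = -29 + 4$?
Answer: $-935$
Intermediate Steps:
$G = 27$ ($G = 2 - \left(-29 + 4\right) = 2 - -25 = 2 + 25 = 27$)
$\left(58 - 51\right) \left(-141\right) + \left(25 + G\right) = \left(58 - 51\right) \left(-141\right) + \left(25 + 27\right) = \left(58 - 51\right) \left(-141\right) + 52 = 7 \left(-141\right) + 52 = -987 + 52 = -935$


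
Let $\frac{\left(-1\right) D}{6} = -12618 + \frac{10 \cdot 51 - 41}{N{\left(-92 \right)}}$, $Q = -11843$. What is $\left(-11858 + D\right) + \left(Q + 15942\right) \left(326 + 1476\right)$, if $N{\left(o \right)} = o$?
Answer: $\frac{342712815}{46} \approx 7.4503 \cdot 10^{6}$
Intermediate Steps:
$D = \frac{3483975}{46}$ ($D = - 6 \left(-12618 + \frac{10 \cdot 51 - 41}{-92}\right) = - 6 \left(-12618 + \left(510 - 41\right) \left(- \frac{1}{92}\right)\right) = - 6 \left(-12618 + 469 \left(- \frac{1}{92}\right)\right) = - 6 \left(-12618 - \frac{469}{92}\right) = \left(-6\right) \left(- \frac{1161325}{92}\right) = \frac{3483975}{46} \approx 75739.0$)
$\left(-11858 + D\right) + \left(Q + 15942\right) \left(326 + 1476\right) = \left(-11858 + \frac{3483975}{46}\right) + \left(-11843 + 15942\right) \left(326 + 1476\right) = \frac{2938507}{46} + 4099 \cdot 1802 = \frac{2938507}{46} + 7386398 = \frac{342712815}{46}$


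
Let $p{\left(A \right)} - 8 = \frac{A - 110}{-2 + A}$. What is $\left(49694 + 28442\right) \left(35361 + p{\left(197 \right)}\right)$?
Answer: $\frac{179635757904}{65} \approx 2.7636 \cdot 10^{9}$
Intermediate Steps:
$p{\left(A \right)} = 8 + \frac{-110 + A}{-2 + A}$ ($p{\left(A \right)} = 8 + \frac{A - 110}{-2 + A} = 8 + \frac{-110 + A}{-2 + A}$)
$\left(49694 + 28442\right) \left(35361 + p{\left(197 \right)}\right) = \left(49694 + 28442\right) \left(35361 + \frac{9 \left(-14 + 197\right)}{-2 + 197}\right) = 78136 \left(35361 + 9 \cdot \frac{1}{195} \cdot 183\right) = 78136 \left(35361 + \frac{549}{65}\right) = 78136 \cdot \frac{2299014}{65} = \frac{179635757904}{65}$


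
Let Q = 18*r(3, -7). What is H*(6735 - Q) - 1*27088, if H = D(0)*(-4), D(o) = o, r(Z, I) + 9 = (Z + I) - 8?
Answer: -27088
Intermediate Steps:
r(Z, I) = -17 + I + Z (r(Z, I) = -9 + ((Z + I) - 8) = -9 + ((I + Z) - 8) = -9 + (-8 + I + Z) = -17 + I + Z)
Q = -378 (Q = 18*(-17 - 7 + 3) = 18*(-21) = -378)
H = 0 (H = 0*(-4) = 0)
H*(6735 - Q) - 1*27088 = 0*(6735 - 1*(-378)) - 1*27088 = 0*(6735 + 378) - 27088 = 0*7113 - 27088 = 0 - 27088 = -27088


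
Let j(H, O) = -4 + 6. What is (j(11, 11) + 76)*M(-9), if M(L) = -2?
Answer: -156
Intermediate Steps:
j(H, O) = 2
(j(11, 11) + 76)*M(-9) = (2 + 76)*(-2) = 78*(-2) = -156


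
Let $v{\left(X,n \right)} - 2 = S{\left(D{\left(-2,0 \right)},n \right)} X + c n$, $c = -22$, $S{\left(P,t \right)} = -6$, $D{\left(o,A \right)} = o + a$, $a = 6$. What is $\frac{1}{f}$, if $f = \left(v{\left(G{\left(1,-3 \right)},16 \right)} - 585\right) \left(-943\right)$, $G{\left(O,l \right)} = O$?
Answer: $\frac{1}{887363} \approx 1.1269 \cdot 10^{-6}$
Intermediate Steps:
$D{\left(o,A \right)} = 6 + o$ ($D{\left(o,A \right)} = o + 6 = 6 + o$)
$v{\left(X,n \right)} = 2 - 22 n - 6 X$ ($v{\left(X,n \right)} = 2 - \left(6 X + 22 n\right) = 2 - 22 n - 6 X$)
$f = 887363$ ($f = \left(\left(2 - 352 - 6\right) - 585\right) \left(-943\right) = \left(-356 - 585\right) \left(-943\right) = \left(-941\right) \left(-943\right) = 887363$)
$\frac{1}{f} = \frac{1}{887363}$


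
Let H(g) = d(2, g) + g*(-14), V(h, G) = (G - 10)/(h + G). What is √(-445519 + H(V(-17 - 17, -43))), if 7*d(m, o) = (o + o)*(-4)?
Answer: I*√2641543949/77 ≈ 667.48*I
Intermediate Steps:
d(m, o) = -8*o/7 (d(m, o) = ((o + o)*(-4))/7 = ((2*o)*(-4))/7 = (-8*o)/7 = -8*o/7)
V(h, G) = (-10 + G)/(G + h)
H(g) = -106*g/7 (H(g) = -8*g/7 + g*(-14) = -8*g/7 - 14*g = -106*g/7)
√(-445519 + H(V(-17 - 17, -43))) = √(-445519 - 106*(-10 - 43)/(7*(-43 + (-17 - 17)))) = √(-445519 - 106*(-53)/(7*(-43 - 34))) = √(-445519 - 106*(-53)/(7*(-77))) = √(-445519 - (-106)*(-53)/539) = √(-445519 - 106/7*53/77) = √(-445519 - 5618/539) = √(-240140359/539) = I*√2641543949/77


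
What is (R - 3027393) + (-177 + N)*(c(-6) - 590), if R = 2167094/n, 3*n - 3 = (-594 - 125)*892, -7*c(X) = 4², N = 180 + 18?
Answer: -1949586913977/641345 ≈ -3.0398e+6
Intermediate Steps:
N = 198
c(X) = -16/7 (c(X) = -⅐*4² = -⅐*16 = -16/7)
n = -641345/3 (n = 1 + ((-594 - 125)*892)/3 = 1 + (-719*892)/3 = 1 + (⅓)*(-641348) = 1 - 641348/3 = -641345/3 ≈ -2.1378e+5)
R = -6501282/641345 (R = 2167094/(-641345/3) = 2167094*(-3/641345) = -6501282/641345 ≈ -10.137)
(R - 3027393) + (-177 + N)*(c(-6) - 590) = (-6501282/641345 - 3027393) + (-177 + 198)*(-16/7 - 590) = -1941609864867/641345 + 21*(-4146/7) = -1941609864867/641345 - 12438 = -1949586913977/641345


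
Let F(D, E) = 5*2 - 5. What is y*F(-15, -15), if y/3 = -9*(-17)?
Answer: 2295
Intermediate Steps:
y = 459 (y = 3*(-9*(-17)) = 3*153 = 459)
F(D, E) = 5 (F(D, E) = 10 - 5 = 5)
y*F(-15, -15) = 459*5 = 2295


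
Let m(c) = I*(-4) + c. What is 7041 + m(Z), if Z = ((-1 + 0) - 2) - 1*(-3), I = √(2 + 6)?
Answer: 7041 - 8*√2 ≈ 7029.7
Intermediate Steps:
I = 2*√2 (I = √8 = 2*√2 ≈ 2.8284)
Z = 0 (Z = (-1 - 2) + 3 = -3 + 3 = 0)
m(c) = c - 8*√2 (m(c) = (2*√2)*(-4) + c = -8*√2 + c = c - 8*√2)
7041 + m(Z) = 7041 + (0 - 8*√2) = 7041 - 8*√2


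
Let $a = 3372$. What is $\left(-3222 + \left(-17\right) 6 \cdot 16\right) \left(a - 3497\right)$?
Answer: $606750$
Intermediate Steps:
$\left(-3222 + \left(-17\right) 6 \cdot 16\right) \left(a - 3497\right) = \left(-3222 + \left(-17\right) 6 \cdot 16\right) \left(3372 - 3497\right) = \left(-3222 - 1632\right) \left(-125\right) = \left(-4854\right) \left(-125\right) = 606750$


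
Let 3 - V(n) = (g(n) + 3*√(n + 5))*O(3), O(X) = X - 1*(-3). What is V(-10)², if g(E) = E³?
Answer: 36034389 - 216108*I*√5 ≈ 3.6034e+7 - 4.8323e+5*I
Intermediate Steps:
O(X) = 3 + X (O(X) = X + 3 = 3 + X)
V(n) = 3 - 18*√(5 + n) - 6*n³ (V(n) = 3 - (n³ + 3*√(n + 5))*(3 + 3) = 3 - (n³ + 3*√(5 + n))*6 = 3 - (6*n³ + 18*√(5 + n)) = 3 + (-18*√(5 + n) - 6*n³) = 3 - 18*√(5 + n) - 6*n³)
V(-10)² = (3 - 18*√(5 - 10) - 6*(-10)³)² = (3 - 18*I*√5 - 6*(-1000))² = (3 - 18*I*√5 + 6000)² = (6003 - 18*I*√5)²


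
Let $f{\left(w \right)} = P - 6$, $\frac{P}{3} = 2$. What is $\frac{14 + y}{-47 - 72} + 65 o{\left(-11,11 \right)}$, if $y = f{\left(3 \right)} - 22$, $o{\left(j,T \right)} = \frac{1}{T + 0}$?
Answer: $\frac{7823}{1309} \approx 5.9763$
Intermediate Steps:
$P = 6$ ($P = 3 \cdot 2 = 6$)
$o{\left(j,T \right)} = \frac{1}{T}$
$f{\left(w \right)} = 0$ ($f{\left(w \right)} = 6 - 6 = 0$)
$y = -22$ ($y = 0 - 22 = -22$)
$\frac{14 + y}{-47 - 72} + 65 o{\left(-11,11 \right)} = \frac{14 - 22}{-47 - 72} + \frac{65}{11} = - \frac{8}{-119} + 65 \cdot \frac{1}{11} = \left(-8\right) \left(- \frac{1}{119}\right) + \frac{65}{11} = \frac{8}{119} + \frac{65}{11} = \frac{7823}{1309}$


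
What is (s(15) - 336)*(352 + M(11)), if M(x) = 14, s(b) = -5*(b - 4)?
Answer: -143106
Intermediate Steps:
s(b) = 20 - 5*b (s(b) = -5*(-4 + b) = 20 - 5*b)
(s(15) - 336)*(352 + M(11)) = ((20 - 5*15) - 336)*(352 + 14) = ((20 - 75) - 336)*366 = (-55 - 336)*366 = -391*366 = -143106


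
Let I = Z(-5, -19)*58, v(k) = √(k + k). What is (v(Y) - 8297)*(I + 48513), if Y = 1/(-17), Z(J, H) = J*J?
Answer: -414543011 + 2939*I*√34 ≈ -4.1454e+8 + 17137.0*I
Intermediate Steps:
Z(J, H) = J²
Y = -1/17 ≈ -0.058824
v(k) = √2*√k (v(k) = √(2*k) = √2*√k)
I = 1450 (I = (-5)²*58 = 25*58 = 1450)
(v(Y) - 8297)*(I + 48513) = (√2*√(-1/17) - 8297)*(1450 + 48513) = (√2*(I*√17/17) - 8297)*49963 = (I*√34/17 - 8297)*49963 = (-8297 + I*√34/17)*49963 = -414543011 + 2939*I*√34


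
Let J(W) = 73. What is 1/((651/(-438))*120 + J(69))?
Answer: -73/7691 ≈ -0.0094916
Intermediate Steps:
1/((651/(-438))*120 + J(69)) = 1/((651/(-438))*120 + 73) = 1/((651*(-1/438))*120 + 73) = 1/(-217/146*120 + 73) = 1/(-13020/73 + 73) = 1/(-7691/73) = -73/7691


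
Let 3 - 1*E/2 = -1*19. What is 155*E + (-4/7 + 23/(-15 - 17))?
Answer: 1527391/224 ≈ 6818.7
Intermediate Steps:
E = 44 (E = 6 - (-2)*19 = 6 - 2*(-19) = 6 + 38 = 44)
155*E + (-4/7 + 23/(-15 - 17)) = 155*44 + (-4/7 + 23/(-15 - 17)) = 6820 + (-4*⅐ + 23/(-32)) = 6820 + (-4/7 + 23*(-1/32)) = 6820 + (-4/7 - 23/32) = 6820 - 289/224 = 1527391/224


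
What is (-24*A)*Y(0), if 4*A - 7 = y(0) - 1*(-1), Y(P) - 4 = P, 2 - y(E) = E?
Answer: -240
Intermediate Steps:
y(E) = 2 - E
Y(P) = 4 + P
A = 5/2 (A = 7/4 + ((2 - 1*0) - 1*(-1))/4 = 7/4 + ((2 + 0) + 1)/4 = 7/4 + (2 + 1)/4 = 7/4 + (1/4)*3 = 7/4 + 3/4 = 5/2 ≈ 2.5000)
(-24*A)*Y(0) = (-24*5/2)*(4 + 0) = -60*4 = -240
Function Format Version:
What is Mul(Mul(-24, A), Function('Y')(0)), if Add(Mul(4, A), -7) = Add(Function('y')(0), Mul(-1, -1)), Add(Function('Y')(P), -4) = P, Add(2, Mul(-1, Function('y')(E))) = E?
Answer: -240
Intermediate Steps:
Function('y')(E) = Add(2, Mul(-1, E))
Function('Y')(P) = Add(4, P)
A = Rational(5, 2) (A = Add(Rational(7, 4), Mul(Rational(1, 4), Add(Add(2, Mul(-1, 0)), Mul(-1, -1)))) = Add(Rational(7, 4), Mul(Rational(1, 4), Add(Add(2, 0), 1))) = Add(Rational(7, 4), Mul(Rational(1, 4), Add(2, 1))) = Add(Rational(7, 4), Mul(Rational(1, 4), 3)) = Add(Rational(7, 4), Rational(3, 4)) = Rational(5, 2) ≈ 2.5000)
Mul(Mul(-24, A), Function('Y')(0)) = Mul(Mul(-24, Rational(5, 2)), Add(4, 0)) = Mul(-60, 4) = -240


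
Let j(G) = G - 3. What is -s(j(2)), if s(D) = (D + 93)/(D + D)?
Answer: 46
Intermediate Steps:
j(G) = -3 + G
s(D) = (93 + D)/(2*D) (s(D) = (93 + D)/((2*D)) = (93 + D)*(1/(2*D)) = (93 + D)/(2*D))
-s(j(2)) = -(93 + (-3 + 2))/(2*(-3 + 2)) = -(93 - 1)/(2*(-1)) = -(-1)*92/2 = -1*(-46) = 46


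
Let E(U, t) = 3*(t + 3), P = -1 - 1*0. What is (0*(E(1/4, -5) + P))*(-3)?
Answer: 0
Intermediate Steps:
P = -1 (P = -1 + 0 = -1)
E(U, t) = 9 + 3*t (E(U, t) = 3*(3 + t) = 9 + 3*t)
(0*(E(1/4, -5) + P))*(-3) = (0*((9 + 3*(-5)) - 1))*(-3) = (0*((9 - 15) - 1))*(-3) = (0*(-6 - 1))*(-3) = (0*(-7))*(-3) = 0*(-3) = 0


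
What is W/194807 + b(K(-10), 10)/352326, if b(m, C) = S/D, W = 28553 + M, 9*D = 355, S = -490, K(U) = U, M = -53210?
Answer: -102828379116/812187591137 ≈ -0.12661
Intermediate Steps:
D = 355/9 (D = (⅑)*355 = 355/9 ≈ 39.444)
W = -24657 (W = 28553 - 53210 = -24657)
b(m, C) = -882/71 (b(m, C) = -490/355/9 = -490*9/355 = -882/71)
W/194807 + b(K(-10), 10)/352326 = -24657/194807 - 882/71/352326 = -24657*1/194807 - 882/71*1/352326 = -24657/194807 - 147/4169191 = -102828379116/812187591137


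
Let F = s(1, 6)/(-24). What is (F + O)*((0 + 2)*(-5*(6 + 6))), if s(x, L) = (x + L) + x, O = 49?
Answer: -5840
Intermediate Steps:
s(x, L) = L + 2*x (s(x, L) = (L + x) + x = L + 2*x)
F = -⅓ (F = (6 + 2*1)/(-24) = (6 + 2)*(-1/24) = 8*(-1/24) = -⅓ ≈ -0.33333)
(F + O)*((0 + 2)*(-5*(6 + 6))) = (-⅓ + 49)*((0 + 2)*(-5*(6 + 6))) = 146*(2*(-5*12))/3 = 146*(2*(-60))/3 = (146/3)*(-120) = -5840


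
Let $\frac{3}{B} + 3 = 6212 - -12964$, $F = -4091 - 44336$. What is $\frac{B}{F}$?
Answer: $- \frac{1}{309496957} \approx -3.2311 \cdot 10^{-9}$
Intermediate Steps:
$F = -48427$
$B = \frac{1}{6391}$ ($B = \frac{3}{-3 + \left(6212 - -12964\right)} = \frac{3}{-3 + \left(6212 + 12964\right)} = \frac{3}{-3 + 19176} = \frac{3}{19173} = 3 \cdot \frac{1}{19173} = \frac{1}{6391} \approx 0.00015647$)
$\frac{B}{F} = \frac{1}{6391 \left(-48427\right)} = \frac{1}{6391} \left(- \frac{1}{48427}\right) = - \frac{1}{309496957}$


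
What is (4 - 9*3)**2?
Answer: 529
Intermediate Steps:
(4 - 9*3)**2 = (4 - 27)**2 = (-23)**2 = 529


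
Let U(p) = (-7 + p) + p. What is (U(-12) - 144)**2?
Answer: 30625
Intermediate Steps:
U(p) = -7 + 2*p
(U(-12) - 144)**2 = ((-7 + 2*(-12)) - 144)**2 = ((-7 - 24) - 144)**2 = (-31 - 144)**2 = (-175)**2 = 30625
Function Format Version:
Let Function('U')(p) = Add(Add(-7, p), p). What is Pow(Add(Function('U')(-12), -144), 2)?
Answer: 30625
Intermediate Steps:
Function('U')(p) = Add(-7, Mul(2, p))
Pow(Add(Function('U')(-12), -144), 2) = Pow(Add(Add(-7, Mul(2, -12)), -144), 2) = Pow(Add(Add(-7, -24), -144), 2) = Pow(Add(-31, -144), 2) = Pow(-175, 2) = 30625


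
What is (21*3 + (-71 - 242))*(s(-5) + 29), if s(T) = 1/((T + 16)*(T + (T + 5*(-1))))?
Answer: -239200/33 ≈ -7248.5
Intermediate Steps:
s(T) = 1/((-5 + 2*T)*(16 + T)) (s(T) = 1/((16 + T)*(T + (T - 5))) = 1/((16 + T)*(T + (-5 + T))) = 1/((16 + T)*(-5 + 2*T)) = 1/((-5 + 2*T)*(16 + T)))
(21*3 + (-71 - 242))*(s(-5) + 29) = (21*3 + (-71 - 242))*(1/(-80 + 2*(-5)**2 + 27*(-5)) + 29) = (63 - 313)*(1/(-80 + 2*25 - 135) + 29) = -250*(1/(-80 + 50 - 135) + 29) = -250*(1/(-165) + 29) = -250*(-1/165 + 29) = -250*4784/165 = -239200/33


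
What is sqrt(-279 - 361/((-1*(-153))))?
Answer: 2*I*sqrt(182954)/51 ≈ 16.774*I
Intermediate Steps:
sqrt(-279 - 361/((-1*(-153)))) = sqrt(-279 - 361/153) = sqrt(-43048/153) = 2*I*sqrt(182954)/51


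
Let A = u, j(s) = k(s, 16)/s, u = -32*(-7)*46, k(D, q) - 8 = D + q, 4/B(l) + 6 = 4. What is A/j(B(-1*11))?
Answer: -10304/11 ≈ -936.73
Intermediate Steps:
B(l) = -2 (B(l) = 4/(-6 + 4) = 4/(-2) = 4*(-½) = -2)
k(D, q) = 8 + D + q (k(D, q) = 8 + (D + q) = 8 + D + q)
u = 10304 (u = 224*46 = 10304)
j(s) = (24 + s)/s (j(s) = (8 + s + 16)/s = (24 + s)/s)
A = 10304
A/j(B(-1*11)) = 10304/(((24 - 2)/(-2))) = 10304/((-½*22)) = 10304/(-11) = 10304*(-1/11) = -10304/11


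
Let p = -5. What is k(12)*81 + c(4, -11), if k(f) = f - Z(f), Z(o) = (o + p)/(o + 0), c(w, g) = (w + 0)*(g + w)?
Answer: 3587/4 ≈ 896.75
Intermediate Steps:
c(w, g) = w*(g + w)
Z(o) = (-5 + o)/o (Z(o) = (o - 5)/(o + 0) = (-5 + o)/o)
k(f) = f - (-5 + f)/f
k(12)*81 + c(4, -11) = (-1 + 12 + 5/12)*81 + 4*(-11 + 4) = (-1 + 12 + 5*(1/12))*81 + 4*(-7) = (-1 + 12 + 5/12)*81 - 28 = (137/12)*81 - 28 = 3699/4 - 28 = 3587/4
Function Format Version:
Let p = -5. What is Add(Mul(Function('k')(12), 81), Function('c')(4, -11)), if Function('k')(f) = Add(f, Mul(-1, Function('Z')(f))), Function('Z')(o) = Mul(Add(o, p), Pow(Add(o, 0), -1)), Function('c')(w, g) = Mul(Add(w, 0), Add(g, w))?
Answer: Rational(3587, 4) ≈ 896.75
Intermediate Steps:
Function('c')(w, g) = Mul(w, Add(g, w))
Function('Z')(o) = Mul(Pow(o, -1), Add(-5, o)) (Function('Z')(o) = Mul(Add(o, -5), Pow(Add(o, 0), -1)) = Mul(Add(-5, o), Pow(o, -1)) = Mul(Pow(o, -1), Add(-5, o)))
Function('k')(f) = Add(f, Mul(-1, Pow(f, -1), Add(-5, f))) (Function('k')(f) = Add(f, Mul(-1, Mul(Pow(f, -1), Add(-5, f)))) = Add(f, Mul(-1, Pow(f, -1), Add(-5, f))))
Add(Mul(Function('k')(12), 81), Function('c')(4, -11)) = Add(Mul(Add(-1, 12, Mul(5, Pow(12, -1))), 81), Mul(4, Add(-11, 4))) = Add(Mul(Add(-1, 12, Mul(5, Rational(1, 12))), 81), Mul(4, -7)) = Add(Mul(Add(-1, 12, Rational(5, 12)), 81), -28) = Add(Mul(Rational(137, 12), 81), -28) = Add(Rational(3699, 4), -28) = Rational(3587, 4)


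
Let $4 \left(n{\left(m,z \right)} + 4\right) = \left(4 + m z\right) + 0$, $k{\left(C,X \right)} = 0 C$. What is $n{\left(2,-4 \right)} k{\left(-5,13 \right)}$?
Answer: $0$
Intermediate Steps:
$k{\left(C,X \right)} = 0$
$n{\left(m,z \right)} = -3 + \frac{m z}{4}$ ($n{\left(m,z \right)} = -4 + \frac{\left(4 + m z\right) + 0}{4} = -4 + \frac{4 + m z}{4} = -4 + \left(1 + \frac{m z}{4}\right) = -3 + \frac{m z}{4}$)
$n{\left(2,-4 \right)} k{\left(-5,13 \right)} = \left(-3 + \frac{1}{4} \cdot 2 \left(-4\right)\right) 0 = \left(-3 - 2\right) 0 = \left(-5\right) 0 = 0$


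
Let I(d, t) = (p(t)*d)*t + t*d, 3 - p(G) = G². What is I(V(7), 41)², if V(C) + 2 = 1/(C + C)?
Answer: 3446365760721/196 ≈ 1.7584e+10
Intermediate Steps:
V(C) = -2 + 1/(2*C) (V(C) = -2 + 1/(C + C) = -2 + 1/(2*C))
p(G) = 3 - G²
I(d, t) = d*t + d*t*(3 - t²) (I(d, t) = ((3 - t²)*d)*t + t*d = (d*(3 - t²))*t + d*t = d*t*(3 - t²) + d*t = d*t + d*t*(3 - t²))
I(V(7), 41)² = ((-2 + (½)/7)*41*(4 - 1*41²))² = ((-2 + (½)*(⅐))*41*(4 - 1*1681))² = ((-2 + 1/14)*41*(4 - 1681))² = (-27/14*41*(-1677))² = (1856439/14)² = 3446365760721/196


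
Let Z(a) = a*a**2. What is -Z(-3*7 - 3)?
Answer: 13824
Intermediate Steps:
Z(a) = a**3
-Z(-3*7 - 3) = -(-3*7 - 3)**3 = -(-21 - 3)**3 = -1*(-24)**3 = -1*(-13824) = 13824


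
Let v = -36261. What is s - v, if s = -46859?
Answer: -10598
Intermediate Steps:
s - v = -46859 - 1*(-36261) = -46859 + 36261 = -10598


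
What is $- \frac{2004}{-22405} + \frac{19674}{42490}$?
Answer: $\frac{52594593}{95198845} \approx 0.55247$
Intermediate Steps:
$- \frac{2004}{-22405} + \frac{19674}{42490} = \left(-2004\right) \left(- \frac{1}{22405}\right) + 19674 \cdot \frac{1}{42490} = \frac{2004}{22405} + \frac{9837}{21245} = \frac{52594593}{95198845}$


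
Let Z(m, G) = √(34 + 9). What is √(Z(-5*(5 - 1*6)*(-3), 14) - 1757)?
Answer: √(-1757 + √43) ≈ 41.838*I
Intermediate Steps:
Z(m, G) = √43
√(Z(-5*(5 - 1*6)*(-3), 14) - 1757) = √(√43 - 1757) = √(-1757 + √43)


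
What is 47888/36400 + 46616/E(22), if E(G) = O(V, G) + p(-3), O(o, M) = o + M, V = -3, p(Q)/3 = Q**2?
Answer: 53094539/52325 ≈ 1014.7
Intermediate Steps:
p(Q) = 3*Q**2
O(o, M) = M + o
E(G) = 24 + G (E(G) = (G - 3) + 3*(-3)**2 = (-3 + G) + 3*9 = (-3 + G) + 27 = 24 + G)
47888/36400 + 46616/E(22) = 47888/36400 + 46616/(24 + 22) = 47888*(1/36400) + 46616/46 = 2993/2275 + 46616*(1/46) = 2993/2275 + 23308/23 = 53094539/52325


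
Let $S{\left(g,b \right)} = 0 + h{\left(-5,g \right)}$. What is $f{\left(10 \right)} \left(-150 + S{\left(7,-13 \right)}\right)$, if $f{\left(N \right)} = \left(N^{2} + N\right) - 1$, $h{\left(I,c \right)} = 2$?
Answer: $-16132$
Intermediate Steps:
$S{\left(g,b \right)} = 2$ ($S{\left(g,b \right)} = 0 + 2 = 2$)
$f{\left(N \right)} = -1 + N + N^{2}$ ($f{\left(N \right)} = \left(N + N^{2}\right) - 1 = -1 + N + N^{2}$)
$f{\left(10 \right)} \left(-150 + S{\left(7,-13 \right)}\right) = \left(-1 + 10 + 10^{2}\right) \left(-150 + 2\right) = \left(-1 + 10 + 100\right) \left(-148\right) = 109 \left(-148\right) = -16132$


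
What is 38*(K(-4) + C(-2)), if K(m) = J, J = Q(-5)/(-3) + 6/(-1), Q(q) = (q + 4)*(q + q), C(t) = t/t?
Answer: -950/3 ≈ -316.67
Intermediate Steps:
C(t) = 1
Q(q) = 2*q*(4 + q) (Q(q) = (4 + q)*(2*q) = 2*q*(4 + q))
J = -28/3 (J = (2*(-5)*(4 - 5))/(-3) + 6/(-1) = (2*(-5)*(-1))*(-⅓) + 6*(-1) = 10*(-⅓) - 6 = -10/3 - 6 = -28/3 ≈ -9.3333)
K(m) = -28/3
38*(K(-4) + C(-2)) = 38*(-28/3 + 1) = 38*(-25/3) = -950/3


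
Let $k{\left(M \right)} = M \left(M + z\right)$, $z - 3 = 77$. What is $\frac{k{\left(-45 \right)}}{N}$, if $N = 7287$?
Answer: $- \frac{75}{347} \approx -0.21614$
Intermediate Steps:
$z = 80$ ($z = 3 + 77 = 80$)
$k{\left(M \right)} = M \left(80 + M\right)$ ($k{\left(M \right)} = M \left(M + 80\right) = M \left(80 + M\right)$)
$\frac{k{\left(-45 \right)}}{N} = \frac{\left(-45\right) \left(80 - 45\right)}{7287} = \left(-45\right) 35 \cdot \frac{1}{7287} = \left(-1575\right) \frac{1}{7287} = - \frac{75}{347}$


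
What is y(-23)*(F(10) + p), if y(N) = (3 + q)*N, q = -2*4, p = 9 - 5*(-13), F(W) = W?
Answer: 9660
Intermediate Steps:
p = 74 (p = 9 + 65 = 74)
q = -8
y(N) = -5*N (y(N) = (3 - 8)*N = -5*N)
y(-23)*(F(10) + p) = (-5*(-23))*(10 + 74) = 115*84 = 9660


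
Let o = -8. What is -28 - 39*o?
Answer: 284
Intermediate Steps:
-28 - 39*o = -28 - 39*(-8) = -28 + 312 = 284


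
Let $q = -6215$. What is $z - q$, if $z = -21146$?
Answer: $-14931$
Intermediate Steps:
$z - q = -21146 - -6215 = -21146 + 6215 = -14931$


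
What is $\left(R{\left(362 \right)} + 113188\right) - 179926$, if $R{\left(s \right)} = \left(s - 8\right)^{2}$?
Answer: $58578$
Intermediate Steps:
$R{\left(s \right)} = \left(-8 + s\right)^{2}$
$\left(R{\left(362 \right)} + 113188\right) - 179926 = \left(\left(-8 + 362\right)^{2} + 113188\right) - 179926 = \left(354^{2} + 113188\right) - 179926 = \left(125316 + 113188\right) - 179926 = 238504 - 179926 = 58578$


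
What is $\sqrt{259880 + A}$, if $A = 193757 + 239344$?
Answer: $\sqrt{692981} \approx 832.46$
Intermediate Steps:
$A = 433101$
$\sqrt{259880 + A} = \sqrt{259880 + 433101} = \sqrt{692981}$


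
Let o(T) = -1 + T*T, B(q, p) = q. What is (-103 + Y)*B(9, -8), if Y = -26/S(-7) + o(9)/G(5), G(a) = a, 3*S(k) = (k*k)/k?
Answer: -4779/7 ≈ -682.71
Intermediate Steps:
o(T) = -1 + T²
S(k) = k/3 (S(k) = ((k*k)/k)/3 = (k²/k)/3 = k/3)
Y = 190/7 (Y = -26/((⅓)*(-7)) + (-1 + 9²)/5 = -26/(-7/3) + (-1 + 81)*(⅕) = -26*(-3/7) + 80*(⅕) = 78/7 + 16 = 190/7 ≈ 27.143)
(-103 + Y)*B(9, -8) = (-103 + 190/7)*9 = -531/7*9 = -4779/7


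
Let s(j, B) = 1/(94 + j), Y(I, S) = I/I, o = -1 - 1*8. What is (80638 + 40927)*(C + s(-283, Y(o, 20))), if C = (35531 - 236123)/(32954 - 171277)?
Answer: 4591943429225/26143047 ≈ 1.7565e+5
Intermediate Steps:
o = -9 (o = -1 - 8 = -9)
Y(I, S) = 1
C = 200592/138323 (C = -200592/(-138323) = -200592*(-1/138323) = 200592/138323 ≈ 1.4502)
(80638 + 40927)*(C + s(-283, Y(o, 20))) = (80638 + 40927)*(200592/138323 + 1/(94 - 283)) = 121565*(200592/138323 + 1/(-189)) = 121565*(200592/138323 - 1/189) = 121565*(37773565/26143047) = 4591943429225/26143047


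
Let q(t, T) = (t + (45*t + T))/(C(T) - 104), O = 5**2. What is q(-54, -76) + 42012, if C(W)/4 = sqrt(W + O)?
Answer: 30559364/727 + 640*I*sqrt(51)/727 ≈ 42035.0 + 6.2868*I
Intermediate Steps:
O = 25
C(W) = 4*sqrt(25 + W) (C(W) = 4*sqrt(W + 25) = 4*sqrt(25 + W))
q(t, T) = (T + 46*t)/(-104 + 4*sqrt(25 + T)) (q(t, T) = (t + (45*t + T))/(4*sqrt(25 + T) - 104) = (t + (T + 45*t))/(-104 + 4*sqrt(25 + T)) = (T + 46*t)/(-104 + 4*sqrt(25 + T)))
q(-54, -76) + 42012 = (-76 + 46*(-54))/(4*(-26 + sqrt(25 - 76))) + 42012 = (-76 - 2484)/(4*(-26 + sqrt(-51))) + 42012 = (1/4)*(-2560)/(-26 + I*sqrt(51)) + 42012 = -640/(-26 + I*sqrt(51)) + 42012 = 42012 - 640/(-26 + I*sqrt(51))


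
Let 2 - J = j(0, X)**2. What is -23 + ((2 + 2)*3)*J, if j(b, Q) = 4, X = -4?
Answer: -191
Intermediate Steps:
J = -14 (J = 2 - 1*4**2 = 2 - 1*16 = 2 - 16 = -14)
-23 + ((2 + 2)*3)*J = -23 + ((2 + 2)*3)*(-14) = -23 + (4*3)*(-14) = -23 + 12*(-14) = -23 - 168 = -191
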